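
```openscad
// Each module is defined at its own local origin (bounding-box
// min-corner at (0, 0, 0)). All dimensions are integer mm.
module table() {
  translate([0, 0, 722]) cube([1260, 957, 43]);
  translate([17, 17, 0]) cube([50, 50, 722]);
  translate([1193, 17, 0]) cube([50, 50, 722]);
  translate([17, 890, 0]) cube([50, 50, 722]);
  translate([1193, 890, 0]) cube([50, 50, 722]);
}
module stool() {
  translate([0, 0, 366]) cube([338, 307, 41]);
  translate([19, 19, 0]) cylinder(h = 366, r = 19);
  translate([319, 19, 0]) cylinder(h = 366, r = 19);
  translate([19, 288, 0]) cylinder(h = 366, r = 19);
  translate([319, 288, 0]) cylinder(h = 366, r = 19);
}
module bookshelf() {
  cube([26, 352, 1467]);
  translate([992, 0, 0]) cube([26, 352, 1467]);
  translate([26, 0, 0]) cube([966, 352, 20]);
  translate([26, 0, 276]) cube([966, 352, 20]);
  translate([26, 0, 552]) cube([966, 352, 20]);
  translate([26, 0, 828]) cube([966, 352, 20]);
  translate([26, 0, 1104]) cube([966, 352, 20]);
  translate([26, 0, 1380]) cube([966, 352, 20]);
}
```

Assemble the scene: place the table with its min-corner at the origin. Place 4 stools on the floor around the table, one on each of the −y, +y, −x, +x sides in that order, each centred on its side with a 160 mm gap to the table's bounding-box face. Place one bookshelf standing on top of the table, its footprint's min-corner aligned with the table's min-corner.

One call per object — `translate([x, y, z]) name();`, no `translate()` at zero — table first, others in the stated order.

table();
translate([461, -467, 0]) stool();
translate([461, 1117, 0]) stool();
translate([-498, 325, 0]) stool();
translate([1420, 325, 0]) stool();
translate([0, 0, 765]) bookshelf();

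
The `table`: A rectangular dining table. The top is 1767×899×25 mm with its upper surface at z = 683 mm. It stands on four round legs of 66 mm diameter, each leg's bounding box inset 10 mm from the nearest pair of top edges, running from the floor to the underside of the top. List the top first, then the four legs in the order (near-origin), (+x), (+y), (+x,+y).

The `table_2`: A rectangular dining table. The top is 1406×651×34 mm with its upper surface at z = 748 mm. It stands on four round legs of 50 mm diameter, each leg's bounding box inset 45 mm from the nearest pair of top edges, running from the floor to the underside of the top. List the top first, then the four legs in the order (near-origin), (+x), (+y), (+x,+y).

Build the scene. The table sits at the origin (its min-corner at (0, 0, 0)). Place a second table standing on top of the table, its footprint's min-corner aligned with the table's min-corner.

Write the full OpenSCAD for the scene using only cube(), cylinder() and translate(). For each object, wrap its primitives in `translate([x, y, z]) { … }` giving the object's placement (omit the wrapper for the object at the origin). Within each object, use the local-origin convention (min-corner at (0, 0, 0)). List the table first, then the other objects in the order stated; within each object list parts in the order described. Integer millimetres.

translate([0, 0, 658]) cube([1767, 899, 25]);
translate([43, 43, 0]) cylinder(h = 658, r = 33);
translate([1724, 43, 0]) cylinder(h = 658, r = 33);
translate([43, 856, 0]) cylinder(h = 658, r = 33);
translate([1724, 856, 0]) cylinder(h = 658, r = 33);
translate([0, 0, 683]) {
  translate([0, 0, 714]) cube([1406, 651, 34]);
  translate([70, 70, 0]) cylinder(h = 714, r = 25);
  translate([1336, 70, 0]) cylinder(h = 714, r = 25);
  translate([70, 581, 0]) cylinder(h = 714, r = 25);
  translate([1336, 581, 0]) cylinder(h = 714, r = 25);
}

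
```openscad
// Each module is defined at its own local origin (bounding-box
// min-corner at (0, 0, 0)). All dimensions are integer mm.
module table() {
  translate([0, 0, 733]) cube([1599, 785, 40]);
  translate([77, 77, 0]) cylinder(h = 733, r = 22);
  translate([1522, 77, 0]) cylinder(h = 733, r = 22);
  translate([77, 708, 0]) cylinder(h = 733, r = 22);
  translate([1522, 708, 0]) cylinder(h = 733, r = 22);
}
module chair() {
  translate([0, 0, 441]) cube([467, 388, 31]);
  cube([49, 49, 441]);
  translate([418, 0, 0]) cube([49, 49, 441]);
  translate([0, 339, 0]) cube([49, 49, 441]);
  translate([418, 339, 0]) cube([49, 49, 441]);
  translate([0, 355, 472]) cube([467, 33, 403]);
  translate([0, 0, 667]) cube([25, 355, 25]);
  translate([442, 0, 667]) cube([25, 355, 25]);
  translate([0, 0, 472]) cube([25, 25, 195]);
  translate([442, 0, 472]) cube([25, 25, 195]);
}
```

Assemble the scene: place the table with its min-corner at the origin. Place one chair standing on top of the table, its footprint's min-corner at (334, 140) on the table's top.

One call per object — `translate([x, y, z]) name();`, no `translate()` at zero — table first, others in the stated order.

table();
translate([334, 140, 773]) chair();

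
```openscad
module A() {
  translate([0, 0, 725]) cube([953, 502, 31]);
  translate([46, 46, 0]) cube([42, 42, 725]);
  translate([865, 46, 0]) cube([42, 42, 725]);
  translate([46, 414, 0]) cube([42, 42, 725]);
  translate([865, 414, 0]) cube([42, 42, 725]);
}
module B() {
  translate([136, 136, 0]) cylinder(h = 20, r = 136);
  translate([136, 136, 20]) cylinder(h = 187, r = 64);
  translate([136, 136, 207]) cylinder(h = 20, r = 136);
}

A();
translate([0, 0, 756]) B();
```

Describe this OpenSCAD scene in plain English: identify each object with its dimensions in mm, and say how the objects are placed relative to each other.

A is a table: top 953 mm (x) × 502 mm (y), 31 mm thick, upper face at z = 756 mm, on four 42×42 mm square legs, each inset 46 mm from the nearest pair of top edges, running from z = 0 to the bottom of the top.

B is a spool: two coaxial disc flanges of radius 136 mm and thickness 20 mm, joined by a core cylinder of radius 64 mm and height 187 mm. The lower flange rests on z = 0 and the three cylinders share a vertical axis.

The spool is on top of the table.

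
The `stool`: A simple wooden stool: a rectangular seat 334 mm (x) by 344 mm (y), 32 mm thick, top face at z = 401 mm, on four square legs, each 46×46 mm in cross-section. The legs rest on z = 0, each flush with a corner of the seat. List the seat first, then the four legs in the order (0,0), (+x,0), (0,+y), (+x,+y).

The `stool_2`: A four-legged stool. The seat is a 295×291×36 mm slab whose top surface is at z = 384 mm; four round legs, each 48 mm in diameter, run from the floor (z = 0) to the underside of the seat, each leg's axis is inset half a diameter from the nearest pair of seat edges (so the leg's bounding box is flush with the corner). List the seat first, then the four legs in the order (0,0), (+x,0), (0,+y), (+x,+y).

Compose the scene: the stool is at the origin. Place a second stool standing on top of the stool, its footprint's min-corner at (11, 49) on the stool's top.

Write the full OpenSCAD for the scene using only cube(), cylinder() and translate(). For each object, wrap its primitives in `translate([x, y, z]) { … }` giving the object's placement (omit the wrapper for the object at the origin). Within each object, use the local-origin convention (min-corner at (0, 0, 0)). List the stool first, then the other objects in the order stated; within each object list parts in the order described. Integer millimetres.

translate([0, 0, 369]) cube([334, 344, 32]);
cube([46, 46, 369]);
translate([288, 0, 0]) cube([46, 46, 369]);
translate([0, 298, 0]) cube([46, 46, 369]);
translate([288, 298, 0]) cube([46, 46, 369]);
translate([11, 49, 401]) {
  translate([0, 0, 348]) cube([295, 291, 36]);
  translate([24, 24, 0]) cylinder(h = 348, r = 24);
  translate([271, 24, 0]) cylinder(h = 348, r = 24);
  translate([24, 267, 0]) cylinder(h = 348, r = 24);
  translate([271, 267, 0]) cylinder(h = 348, r = 24);
}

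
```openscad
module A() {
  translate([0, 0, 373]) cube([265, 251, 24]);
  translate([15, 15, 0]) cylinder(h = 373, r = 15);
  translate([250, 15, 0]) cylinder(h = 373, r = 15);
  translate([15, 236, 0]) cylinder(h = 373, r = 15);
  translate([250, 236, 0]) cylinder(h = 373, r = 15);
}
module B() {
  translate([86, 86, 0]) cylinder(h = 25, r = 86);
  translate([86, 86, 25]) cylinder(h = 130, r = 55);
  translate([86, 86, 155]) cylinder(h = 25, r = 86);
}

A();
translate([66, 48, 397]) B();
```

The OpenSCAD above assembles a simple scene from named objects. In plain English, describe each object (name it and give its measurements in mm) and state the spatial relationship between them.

A is a simple wooden stool: a rectangular seat 265 mm (x) by 251 mm (y), 24 mm thick, top face at z = 397 mm, on four round legs, each 30 mm in diameter. The legs rest on z = 0, each leg's axis is inset half a diameter from the nearest pair of seat edges (so the leg's bounding box is flush with the corner).

B is a spool: two coaxial disc flanges of radius 86 mm and thickness 25 mm, joined by a core cylinder of radius 55 mm and height 130 mm. The lower flange rests on z = 0 and the three cylinders share a vertical axis.

The spool is on top of the stool.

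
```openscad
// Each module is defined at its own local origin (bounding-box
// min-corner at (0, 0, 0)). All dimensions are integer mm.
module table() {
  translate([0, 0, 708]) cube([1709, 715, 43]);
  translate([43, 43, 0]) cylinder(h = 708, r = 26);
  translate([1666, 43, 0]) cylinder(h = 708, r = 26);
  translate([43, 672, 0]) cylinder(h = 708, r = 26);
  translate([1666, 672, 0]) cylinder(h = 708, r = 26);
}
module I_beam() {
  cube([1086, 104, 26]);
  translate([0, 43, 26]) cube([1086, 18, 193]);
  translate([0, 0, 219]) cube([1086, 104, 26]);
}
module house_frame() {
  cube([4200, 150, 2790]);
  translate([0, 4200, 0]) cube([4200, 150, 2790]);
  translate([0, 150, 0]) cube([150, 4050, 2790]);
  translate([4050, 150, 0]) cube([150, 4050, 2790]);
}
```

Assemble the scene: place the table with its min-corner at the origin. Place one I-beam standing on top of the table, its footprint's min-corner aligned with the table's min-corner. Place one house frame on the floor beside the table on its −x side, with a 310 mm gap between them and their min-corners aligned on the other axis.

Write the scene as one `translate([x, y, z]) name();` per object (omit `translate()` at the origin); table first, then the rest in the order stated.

table();
translate([0, 0, 751]) I_beam();
translate([-4510, 0, 0]) house_frame();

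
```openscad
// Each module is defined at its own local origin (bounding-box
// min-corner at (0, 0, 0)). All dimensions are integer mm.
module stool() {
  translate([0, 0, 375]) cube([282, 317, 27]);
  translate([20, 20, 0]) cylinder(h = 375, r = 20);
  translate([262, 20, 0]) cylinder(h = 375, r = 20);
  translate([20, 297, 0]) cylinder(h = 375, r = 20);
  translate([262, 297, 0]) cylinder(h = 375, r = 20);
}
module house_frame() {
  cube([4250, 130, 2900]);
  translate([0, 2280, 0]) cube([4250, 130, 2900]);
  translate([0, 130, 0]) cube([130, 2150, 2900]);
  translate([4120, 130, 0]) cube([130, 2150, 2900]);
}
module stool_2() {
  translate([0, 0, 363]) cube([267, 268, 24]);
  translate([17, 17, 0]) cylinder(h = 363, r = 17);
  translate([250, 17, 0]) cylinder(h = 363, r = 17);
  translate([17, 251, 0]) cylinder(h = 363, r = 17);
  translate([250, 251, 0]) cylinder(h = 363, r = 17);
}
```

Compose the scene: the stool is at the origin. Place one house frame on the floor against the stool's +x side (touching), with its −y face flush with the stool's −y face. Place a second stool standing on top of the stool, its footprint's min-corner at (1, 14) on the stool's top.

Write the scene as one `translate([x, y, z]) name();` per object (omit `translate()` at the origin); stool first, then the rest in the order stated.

stool();
translate([282, 0, 0]) house_frame();
translate([1, 14, 402]) stool_2();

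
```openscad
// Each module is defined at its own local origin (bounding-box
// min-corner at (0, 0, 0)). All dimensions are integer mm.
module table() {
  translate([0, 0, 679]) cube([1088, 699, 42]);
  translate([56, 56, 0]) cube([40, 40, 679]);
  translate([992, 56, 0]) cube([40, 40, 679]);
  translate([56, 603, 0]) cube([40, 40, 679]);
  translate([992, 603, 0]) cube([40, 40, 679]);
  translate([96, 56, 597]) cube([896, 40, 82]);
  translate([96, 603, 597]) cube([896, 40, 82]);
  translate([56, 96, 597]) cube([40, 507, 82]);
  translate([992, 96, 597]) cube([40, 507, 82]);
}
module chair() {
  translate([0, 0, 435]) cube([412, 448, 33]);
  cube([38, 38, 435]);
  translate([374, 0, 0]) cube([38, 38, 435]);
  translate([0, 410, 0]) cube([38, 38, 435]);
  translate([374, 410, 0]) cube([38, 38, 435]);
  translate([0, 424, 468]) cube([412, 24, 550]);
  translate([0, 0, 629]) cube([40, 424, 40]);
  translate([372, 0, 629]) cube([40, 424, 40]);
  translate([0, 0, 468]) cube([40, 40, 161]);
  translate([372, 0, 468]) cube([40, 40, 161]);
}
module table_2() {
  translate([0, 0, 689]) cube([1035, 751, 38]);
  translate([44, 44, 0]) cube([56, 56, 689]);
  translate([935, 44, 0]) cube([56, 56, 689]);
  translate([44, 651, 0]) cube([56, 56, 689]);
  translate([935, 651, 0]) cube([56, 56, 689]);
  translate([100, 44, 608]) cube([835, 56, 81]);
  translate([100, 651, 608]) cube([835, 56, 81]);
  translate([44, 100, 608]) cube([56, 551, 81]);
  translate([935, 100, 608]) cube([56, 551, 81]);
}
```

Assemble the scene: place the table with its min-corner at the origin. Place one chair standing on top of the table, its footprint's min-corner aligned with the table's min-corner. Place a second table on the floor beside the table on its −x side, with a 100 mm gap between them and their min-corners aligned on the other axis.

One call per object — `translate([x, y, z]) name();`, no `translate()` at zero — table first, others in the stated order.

table();
translate([0, 0, 721]) chair();
translate([-1135, 0, 0]) table_2();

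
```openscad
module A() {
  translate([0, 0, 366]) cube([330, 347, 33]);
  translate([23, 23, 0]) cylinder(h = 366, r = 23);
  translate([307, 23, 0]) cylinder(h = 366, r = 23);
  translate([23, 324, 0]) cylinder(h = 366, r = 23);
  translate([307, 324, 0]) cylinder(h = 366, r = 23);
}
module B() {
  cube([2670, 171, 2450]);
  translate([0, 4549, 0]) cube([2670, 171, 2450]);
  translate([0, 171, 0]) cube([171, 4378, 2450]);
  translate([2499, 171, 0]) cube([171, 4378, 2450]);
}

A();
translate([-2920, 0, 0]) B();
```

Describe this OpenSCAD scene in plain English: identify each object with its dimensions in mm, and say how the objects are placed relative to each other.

A is a four-legged stool. The seat is 330×347 mm, 33 mm thick, top at z = 399 mm. It stands on four round legs, each 46 mm in diameter, from z = 0 to the seat underside, each leg's axis is inset half a diameter from the nearest pair of seat edges (so the leg's bounding box is flush with the corner).

B is the wall frame of a small rectangular building: four walls, each 2450 mm tall and 171 mm thick, enclosing a footprint 2670 mm (x) by 4720 mm (y) outside-to-outside, with no floor or roof. The front and back walls (the −y and +y sides) span the full width; the two side walls fit between them.

The house frame is on the floor beside the stool on its −x side.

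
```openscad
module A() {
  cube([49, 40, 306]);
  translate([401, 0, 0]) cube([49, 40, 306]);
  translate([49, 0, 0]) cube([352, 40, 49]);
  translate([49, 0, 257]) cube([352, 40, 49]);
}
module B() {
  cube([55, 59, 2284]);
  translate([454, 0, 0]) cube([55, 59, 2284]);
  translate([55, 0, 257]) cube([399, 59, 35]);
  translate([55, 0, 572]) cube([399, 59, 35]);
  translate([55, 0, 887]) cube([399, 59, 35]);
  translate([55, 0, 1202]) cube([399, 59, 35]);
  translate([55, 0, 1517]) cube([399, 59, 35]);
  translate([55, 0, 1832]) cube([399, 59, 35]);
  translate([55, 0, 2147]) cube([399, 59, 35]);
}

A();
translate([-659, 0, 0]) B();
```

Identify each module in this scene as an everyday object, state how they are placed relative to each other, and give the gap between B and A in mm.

A is a picture frame. B is a ladder. The ladder is on the floor beside the picture frame on its −x side. The gap between the ladder and the picture frame is 150 mm.

The ladder's nearest face is 150 mm from the picture frame's −x face.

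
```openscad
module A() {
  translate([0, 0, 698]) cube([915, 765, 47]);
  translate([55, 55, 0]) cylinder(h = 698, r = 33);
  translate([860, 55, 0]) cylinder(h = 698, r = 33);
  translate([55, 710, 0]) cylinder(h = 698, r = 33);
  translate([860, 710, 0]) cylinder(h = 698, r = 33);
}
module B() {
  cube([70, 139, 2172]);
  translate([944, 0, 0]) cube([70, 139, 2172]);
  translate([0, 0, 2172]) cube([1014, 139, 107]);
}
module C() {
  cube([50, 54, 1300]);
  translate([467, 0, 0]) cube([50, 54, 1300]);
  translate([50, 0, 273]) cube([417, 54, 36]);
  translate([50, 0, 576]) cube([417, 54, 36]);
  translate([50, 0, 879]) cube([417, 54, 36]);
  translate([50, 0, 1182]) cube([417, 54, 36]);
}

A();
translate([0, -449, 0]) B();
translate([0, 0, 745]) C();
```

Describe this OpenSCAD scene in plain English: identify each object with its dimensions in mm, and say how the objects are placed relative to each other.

A is a table: top 915 mm (x) × 765 mm (y), 47 mm thick, upper face at z = 745 mm, on four round legs of 66 mm diameter, each leg's bounding box inset 22 mm from the nearest pair of top edges, running from z = 0 to the bottom of the top.

B is a rectangular door frame: two vertical jambs of 70×139 mm section, 2172 mm tall, with a clear opening 874 mm wide between their inner faces. A header 107 mm tall and 139 mm deep lies on top of the jambs and spans the full outside width.

C is a straight ladder. Two 50×54 mm vertical rails, 1300 mm tall, stand 517 mm apart (outside-to-outside) with their front faces coplanar on the −y side. 4 rungs, each 54 mm deep and 36 mm tall, span between the inner faces of the rails, front faces flush with the rails. The lowest rung's underside is at z = 273 mm and rungs are spaced 303 mm apart (underside to underside).

The door frame is on the floor beside the table on its −y side. The ladder is on top of the table.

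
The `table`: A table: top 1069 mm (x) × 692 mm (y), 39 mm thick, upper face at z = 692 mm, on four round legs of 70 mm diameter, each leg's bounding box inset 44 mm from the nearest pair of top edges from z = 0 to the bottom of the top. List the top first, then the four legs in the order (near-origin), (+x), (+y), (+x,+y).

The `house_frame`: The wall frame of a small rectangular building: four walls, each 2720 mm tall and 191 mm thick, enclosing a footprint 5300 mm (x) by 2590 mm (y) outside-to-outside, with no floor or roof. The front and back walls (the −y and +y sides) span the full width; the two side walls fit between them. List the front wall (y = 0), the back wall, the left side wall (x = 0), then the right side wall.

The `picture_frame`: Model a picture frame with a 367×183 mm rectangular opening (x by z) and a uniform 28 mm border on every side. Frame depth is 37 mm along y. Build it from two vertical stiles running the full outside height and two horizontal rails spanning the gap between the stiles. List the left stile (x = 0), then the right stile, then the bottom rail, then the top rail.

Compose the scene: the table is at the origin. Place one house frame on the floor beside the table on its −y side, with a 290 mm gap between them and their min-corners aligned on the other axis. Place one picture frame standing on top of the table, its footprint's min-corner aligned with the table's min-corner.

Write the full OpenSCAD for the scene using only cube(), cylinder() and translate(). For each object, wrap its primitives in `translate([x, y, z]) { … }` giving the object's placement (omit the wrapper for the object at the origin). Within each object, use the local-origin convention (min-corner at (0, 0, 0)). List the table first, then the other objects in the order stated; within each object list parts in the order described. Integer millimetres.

translate([0, 0, 653]) cube([1069, 692, 39]);
translate([79, 79, 0]) cylinder(h = 653, r = 35);
translate([990, 79, 0]) cylinder(h = 653, r = 35);
translate([79, 613, 0]) cylinder(h = 653, r = 35);
translate([990, 613, 0]) cylinder(h = 653, r = 35);
translate([0, -2880, 0]) {
  cube([5300, 191, 2720]);
  translate([0, 2399, 0]) cube([5300, 191, 2720]);
  translate([0, 191, 0]) cube([191, 2208, 2720]);
  translate([5109, 191, 0]) cube([191, 2208, 2720]);
}
translate([0, 0, 692]) {
  cube([28, 37, 239]);
  translate([395, 0, 0]) cube([28, 37, 239]);
  translate([28, 0, 0]) cube([367, 37, 28]);
  translate([28, 0, 211]) cube([367, 37, 28]);
}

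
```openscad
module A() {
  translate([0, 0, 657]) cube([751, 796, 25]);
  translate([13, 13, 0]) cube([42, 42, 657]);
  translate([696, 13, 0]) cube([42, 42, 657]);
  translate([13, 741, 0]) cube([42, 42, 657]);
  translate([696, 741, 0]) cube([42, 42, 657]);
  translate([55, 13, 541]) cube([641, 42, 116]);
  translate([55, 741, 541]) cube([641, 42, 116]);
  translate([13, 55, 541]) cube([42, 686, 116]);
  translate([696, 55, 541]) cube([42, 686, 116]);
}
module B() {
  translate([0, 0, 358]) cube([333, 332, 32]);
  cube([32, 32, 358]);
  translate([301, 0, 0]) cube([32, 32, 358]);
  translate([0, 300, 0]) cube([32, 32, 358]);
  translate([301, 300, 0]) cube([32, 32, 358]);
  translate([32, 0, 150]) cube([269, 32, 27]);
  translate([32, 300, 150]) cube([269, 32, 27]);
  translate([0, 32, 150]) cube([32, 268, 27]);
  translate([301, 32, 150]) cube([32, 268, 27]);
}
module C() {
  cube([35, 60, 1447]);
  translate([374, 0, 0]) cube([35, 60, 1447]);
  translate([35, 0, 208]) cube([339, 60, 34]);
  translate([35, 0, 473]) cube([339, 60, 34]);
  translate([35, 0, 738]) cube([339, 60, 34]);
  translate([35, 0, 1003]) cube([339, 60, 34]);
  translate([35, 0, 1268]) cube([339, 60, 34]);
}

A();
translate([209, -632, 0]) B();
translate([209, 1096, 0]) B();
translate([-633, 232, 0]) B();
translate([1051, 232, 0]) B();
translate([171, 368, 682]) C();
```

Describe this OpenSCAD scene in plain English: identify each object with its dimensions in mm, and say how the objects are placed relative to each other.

A is a table with a 751×796 mm rectangular top, 25 mm thick, top surface at z = 682 mm, supported by four 42×42 mm square legs, each inset 13 mm from the nearest pair of top edges, running from the floor. Four apron rails, 42 mm thick and 116 mm tall, run between adjacent legs with their top edges flush with the underside of the top and their outer faces flush with the legs' outer faces.

B is a simple wooden stool: a rectangular seat 333 mm (x) by 332 mm (y), 32 mm thick, top face at z = 390 mm, on four square legs, each 32×32 mm in cross-section. The legs rest on z = 0, each flush with a corner of the seat. Four stretchers, 32 mm wide and 27 mm tall, connect adjacent legs with their undersides at z = 150 mm, each running between the inner faces of the legs it joins and aligned with the legs' outer faces on the other axis.

C is a straight ladder. Two 35×60 mm vertical rails, 1447 mm tall, stand 409 mm apart (outside-to-outside) with their front faces coplanar on the −y side. 5 rungs, each 60 mm deep and 34 mm tall, span between the inner faces of the rails, front faces flush with the rails. The lowest rung's underside is at z = 208 mm and rungs are spaced 265 mm apart (underside to underside).

Four stools sit around the table at the −y, +y, −x, +x sides. The ladder is on top of the table, centred.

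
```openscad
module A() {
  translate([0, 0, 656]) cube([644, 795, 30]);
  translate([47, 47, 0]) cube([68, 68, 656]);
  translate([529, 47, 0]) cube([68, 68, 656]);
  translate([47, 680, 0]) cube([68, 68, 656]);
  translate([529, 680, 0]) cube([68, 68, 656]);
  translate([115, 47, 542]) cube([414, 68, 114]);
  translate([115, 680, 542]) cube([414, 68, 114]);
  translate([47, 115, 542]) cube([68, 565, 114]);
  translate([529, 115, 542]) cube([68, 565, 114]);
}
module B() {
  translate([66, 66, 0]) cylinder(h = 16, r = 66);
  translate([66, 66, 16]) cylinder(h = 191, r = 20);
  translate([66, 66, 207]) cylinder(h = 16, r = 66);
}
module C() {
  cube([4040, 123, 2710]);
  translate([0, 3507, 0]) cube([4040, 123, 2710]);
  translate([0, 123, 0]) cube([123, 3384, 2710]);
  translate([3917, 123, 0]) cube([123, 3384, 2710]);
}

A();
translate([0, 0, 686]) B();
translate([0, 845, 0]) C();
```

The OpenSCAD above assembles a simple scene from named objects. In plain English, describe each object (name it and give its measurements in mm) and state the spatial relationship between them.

A is a table: top 644 mm (x) × 795 mm (y), 30 mm thick, upper face at z = 686 mm, on four 68×68 mm square legs, each inset 47 mm from the nearest pair of top edges, running from z = 0 to the bottom of the top. Four apron rails, 68 mm thick and 114 mm tall, run between adjacent legs with their top edges flush with the underside of the top and their outer faces flush with the legs' outer faces.

B is a spool: two coaxial disc flanges of radius 66 mm and thickness 16 mm, joined by a core cylinder of radius 20 mm and height 191 mm. The lower flange rests on z = 0 and the three cylinders share a vertical axis.

C is the wall frame of a small rectangular building: four walls, each 2710 mm tall and 123 mm thick, enclosing a footprint 4040 mm (x) by 3630 mm (y) outside-to-outside, with no floor or roof. The front and back walls (the −y and +y sides) span the full width; the two side walls fit between them.

The spool is on top of the table. The house frame is on the floor beside the table on its +y side.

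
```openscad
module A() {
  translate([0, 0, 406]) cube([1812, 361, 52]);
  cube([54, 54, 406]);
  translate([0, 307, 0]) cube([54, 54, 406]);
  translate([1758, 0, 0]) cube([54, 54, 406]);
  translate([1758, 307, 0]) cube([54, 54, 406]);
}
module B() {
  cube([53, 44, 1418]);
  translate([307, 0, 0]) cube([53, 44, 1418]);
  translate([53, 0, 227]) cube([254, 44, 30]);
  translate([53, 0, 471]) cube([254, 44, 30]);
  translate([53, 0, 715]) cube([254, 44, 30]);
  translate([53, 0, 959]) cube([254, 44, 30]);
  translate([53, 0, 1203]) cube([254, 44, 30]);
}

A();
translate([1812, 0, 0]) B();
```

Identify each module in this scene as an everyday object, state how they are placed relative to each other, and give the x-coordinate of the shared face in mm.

A is a bench. B is a ladder. The ladder is against the bench's +x side, with their −y faces flush. The x-coordinate of the shared face is 1812 mm.

The bench's +x face and the ladder's −x face are both at x = 1812 mm.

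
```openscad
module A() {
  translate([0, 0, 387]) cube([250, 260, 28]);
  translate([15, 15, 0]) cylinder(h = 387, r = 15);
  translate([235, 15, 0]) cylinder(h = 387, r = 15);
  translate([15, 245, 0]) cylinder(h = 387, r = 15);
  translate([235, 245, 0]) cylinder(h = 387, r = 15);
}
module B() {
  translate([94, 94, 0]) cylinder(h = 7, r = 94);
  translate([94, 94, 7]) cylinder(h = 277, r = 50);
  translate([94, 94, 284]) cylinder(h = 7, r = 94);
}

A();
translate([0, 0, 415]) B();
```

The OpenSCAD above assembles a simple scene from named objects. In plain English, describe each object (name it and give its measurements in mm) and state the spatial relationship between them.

A is a simple wooden stool: a rectangular seat 250 mm (x) by 260 mm (y), 28 mm thick, top face at z = 415 mm, on four round legs, each 30 mm in diameter. The legs rest on z = 0, each leg's axis is inset half a diameter from the nearest pair of seat edges (so the leg's bounding box is flush with the corner).

B is a spool: two coaxial disc flanges of radius 94 mm and thickness 7 mm, joined by a core cylinder of radius 50 mm and height 277 mm. The lower flange rests on z = 0 and the three cylinders share a vertical axis.

The spool is on top of the stool.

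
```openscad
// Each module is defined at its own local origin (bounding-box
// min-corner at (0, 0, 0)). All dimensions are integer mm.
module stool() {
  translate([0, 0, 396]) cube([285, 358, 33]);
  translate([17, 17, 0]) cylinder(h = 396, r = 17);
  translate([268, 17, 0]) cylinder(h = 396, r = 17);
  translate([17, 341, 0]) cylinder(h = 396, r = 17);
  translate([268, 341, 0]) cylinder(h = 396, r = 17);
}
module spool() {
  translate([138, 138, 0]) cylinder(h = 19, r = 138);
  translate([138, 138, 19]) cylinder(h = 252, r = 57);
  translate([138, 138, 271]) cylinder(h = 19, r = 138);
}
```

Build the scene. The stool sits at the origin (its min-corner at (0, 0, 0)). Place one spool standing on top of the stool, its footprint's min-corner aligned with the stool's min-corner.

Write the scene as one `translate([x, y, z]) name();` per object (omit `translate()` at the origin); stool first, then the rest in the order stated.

stool();
translate([0, 0, 429]) spool();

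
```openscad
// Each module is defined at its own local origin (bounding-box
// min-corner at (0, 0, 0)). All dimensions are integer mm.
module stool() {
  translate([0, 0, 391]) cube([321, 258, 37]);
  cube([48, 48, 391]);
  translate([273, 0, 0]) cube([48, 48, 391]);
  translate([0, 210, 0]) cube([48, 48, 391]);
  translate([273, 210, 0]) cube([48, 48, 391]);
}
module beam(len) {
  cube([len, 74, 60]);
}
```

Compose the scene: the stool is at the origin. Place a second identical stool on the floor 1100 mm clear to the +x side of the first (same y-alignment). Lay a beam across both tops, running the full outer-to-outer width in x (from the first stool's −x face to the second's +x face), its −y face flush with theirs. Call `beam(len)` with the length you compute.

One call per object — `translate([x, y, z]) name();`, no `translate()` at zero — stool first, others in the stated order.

stool();
translate([1421, 0, 0]) stool();
translate([0, 0, 428]) beam(1742);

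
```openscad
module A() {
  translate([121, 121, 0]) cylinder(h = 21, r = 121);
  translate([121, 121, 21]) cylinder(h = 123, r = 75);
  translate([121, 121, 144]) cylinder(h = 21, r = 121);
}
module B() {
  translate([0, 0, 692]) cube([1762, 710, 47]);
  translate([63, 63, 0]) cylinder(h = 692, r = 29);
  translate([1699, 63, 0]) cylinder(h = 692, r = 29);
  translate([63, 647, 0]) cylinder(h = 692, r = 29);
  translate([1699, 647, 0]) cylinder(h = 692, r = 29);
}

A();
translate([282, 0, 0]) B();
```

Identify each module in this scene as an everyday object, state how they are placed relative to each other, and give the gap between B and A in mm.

A is a spool. B is a table. The table is on the floor beside the spool on its +x side. The gap between the table and the spool is 40 mm.

The table's nearest face is 40 mm from the spool's +x face.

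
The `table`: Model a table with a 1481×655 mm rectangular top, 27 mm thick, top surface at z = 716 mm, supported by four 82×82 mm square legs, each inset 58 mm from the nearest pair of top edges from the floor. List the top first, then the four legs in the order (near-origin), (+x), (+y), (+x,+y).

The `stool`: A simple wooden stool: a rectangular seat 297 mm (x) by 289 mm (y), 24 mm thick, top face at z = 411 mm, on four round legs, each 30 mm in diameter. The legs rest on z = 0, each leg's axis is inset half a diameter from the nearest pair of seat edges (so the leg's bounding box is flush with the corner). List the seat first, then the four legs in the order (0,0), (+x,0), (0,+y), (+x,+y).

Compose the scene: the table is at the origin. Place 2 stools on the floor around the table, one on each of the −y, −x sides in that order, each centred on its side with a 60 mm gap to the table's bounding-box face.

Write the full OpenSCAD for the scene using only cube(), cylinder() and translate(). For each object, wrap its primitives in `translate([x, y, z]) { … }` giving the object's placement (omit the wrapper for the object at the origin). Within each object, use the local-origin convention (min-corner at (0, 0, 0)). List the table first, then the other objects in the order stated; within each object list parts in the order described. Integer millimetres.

translate([0, 0, 689]) cube([1481, 655, 27]);
translate([58, 58, 0]) cube([82, 82, 689]);
translate([1341, 58, 0]) cube([82, 82, 689]);
translate([58, 515, 0]) cube([82, 82, 689]);
translate([1341, 515, 0]) cube([82, 82, 689]);
translate([592, -349, 0]) {
  translate([0, 0, 387]) cube([297, 289, 24]);
  translate([15, 15, 0]) cylinder(h = 387, r = 15);
  translate([282, 15, 0]) cylinder(h = 387, r = 15);
  translate([15, 274, 0]) cylinder(h = 387, r = 15);
  translate([282, 274, 0]) cylinder(h = 387, r = 15);
}
translate([-357, 183, 0]) {
  translate([0, 0, 387]) cube([297, 289, 24]);
  translate([15, 15, 0]) cylinder(h = 387, r = 15);
  translate([282, 15, 0]) cylinder(h = 387, r = 15);
  translate([15, 274, 0]) cylinder(h = 387, r = 15);
  translate([282, 274, 0]) cylinder(h = 387, r = 15);
}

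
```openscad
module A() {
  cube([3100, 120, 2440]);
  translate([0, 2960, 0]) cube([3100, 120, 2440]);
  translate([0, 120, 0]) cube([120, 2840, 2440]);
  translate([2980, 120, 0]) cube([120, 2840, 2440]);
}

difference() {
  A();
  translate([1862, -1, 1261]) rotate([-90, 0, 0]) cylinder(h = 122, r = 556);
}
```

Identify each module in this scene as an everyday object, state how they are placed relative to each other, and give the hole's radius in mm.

A is a house frame. The house frame has a circular hole through its front wall. The hole's radius is 556 mm.

The subtracted cylinder has r = 556 mm.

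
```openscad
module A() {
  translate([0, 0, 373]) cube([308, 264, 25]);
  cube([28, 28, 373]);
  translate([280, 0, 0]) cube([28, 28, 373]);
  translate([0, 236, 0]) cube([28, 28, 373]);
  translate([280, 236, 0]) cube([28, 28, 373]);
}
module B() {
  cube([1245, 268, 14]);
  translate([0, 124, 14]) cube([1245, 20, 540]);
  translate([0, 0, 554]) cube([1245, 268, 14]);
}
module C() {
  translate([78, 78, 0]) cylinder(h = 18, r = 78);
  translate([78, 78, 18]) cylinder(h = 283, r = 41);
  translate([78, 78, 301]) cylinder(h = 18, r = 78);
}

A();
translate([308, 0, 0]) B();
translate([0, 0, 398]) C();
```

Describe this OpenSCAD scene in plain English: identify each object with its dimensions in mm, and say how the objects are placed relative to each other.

A is a four-legged stool. The seat is 308×264 mm, 25 mm thick, top at z = 398 mm. It stands on four square legs, each 28×28 mm in cross-section, from z = 0 to the seat underside, each flush with a corner of the seat.

B is an I-beam lying along x, 1245 mm long. Overall section height 568 mm. Two flanges 268 mm wide (y) and 14 mm thick, one on the floor and one at the top; a web 20 mm thick runs between them, centred on the flange width.

C is a spool: two coaxial disc flanges of radius 78 mm and thickness 18 mm, joined by a core cylinder of radius 41 mm and height 283 mm. The lower flange rests on z = 0 and the three cylinders share a vertical axis.

The I-beam is against the stool's +x side, with their −y faces flush. The spool is on top of the stool.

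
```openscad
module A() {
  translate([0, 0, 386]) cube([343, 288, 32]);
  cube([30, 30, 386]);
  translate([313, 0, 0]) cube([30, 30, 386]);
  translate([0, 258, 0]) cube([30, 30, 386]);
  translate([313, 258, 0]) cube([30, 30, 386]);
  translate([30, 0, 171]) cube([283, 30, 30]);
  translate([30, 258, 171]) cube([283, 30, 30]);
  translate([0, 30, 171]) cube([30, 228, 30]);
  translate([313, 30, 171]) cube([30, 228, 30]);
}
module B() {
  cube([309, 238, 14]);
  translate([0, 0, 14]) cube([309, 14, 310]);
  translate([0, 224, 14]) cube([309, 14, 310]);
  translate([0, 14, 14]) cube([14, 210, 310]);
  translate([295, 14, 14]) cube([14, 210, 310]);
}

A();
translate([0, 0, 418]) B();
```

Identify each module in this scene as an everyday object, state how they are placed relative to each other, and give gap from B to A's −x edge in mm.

The open box's min-x is at 0; the stool's min-x is 0; gap = 0 mm.

A is a stool. B is an open box. The open box is on top of the stool. The gap from the open box to the stool's −x edge is 0 mm.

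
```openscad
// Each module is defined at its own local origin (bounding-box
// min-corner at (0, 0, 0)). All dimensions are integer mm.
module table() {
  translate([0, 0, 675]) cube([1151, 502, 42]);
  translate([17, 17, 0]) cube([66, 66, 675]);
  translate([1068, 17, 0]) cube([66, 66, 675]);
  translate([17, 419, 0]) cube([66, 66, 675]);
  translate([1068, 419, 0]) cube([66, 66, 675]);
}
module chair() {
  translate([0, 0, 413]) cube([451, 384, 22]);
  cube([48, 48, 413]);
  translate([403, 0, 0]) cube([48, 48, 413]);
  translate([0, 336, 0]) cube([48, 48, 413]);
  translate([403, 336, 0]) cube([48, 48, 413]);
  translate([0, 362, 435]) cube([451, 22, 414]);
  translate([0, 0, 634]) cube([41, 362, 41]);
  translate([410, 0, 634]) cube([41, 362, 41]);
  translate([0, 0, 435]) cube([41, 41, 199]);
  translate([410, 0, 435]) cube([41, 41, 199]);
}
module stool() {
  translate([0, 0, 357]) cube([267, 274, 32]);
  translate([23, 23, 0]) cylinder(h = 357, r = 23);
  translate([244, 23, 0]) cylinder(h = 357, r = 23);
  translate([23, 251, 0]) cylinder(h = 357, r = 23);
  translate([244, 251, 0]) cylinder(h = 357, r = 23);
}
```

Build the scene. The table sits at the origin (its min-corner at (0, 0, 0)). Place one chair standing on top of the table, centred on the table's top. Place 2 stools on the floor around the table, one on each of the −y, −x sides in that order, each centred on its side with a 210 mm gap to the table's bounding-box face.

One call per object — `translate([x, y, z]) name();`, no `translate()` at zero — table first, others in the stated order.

table();
translate([350, 59, 717]) chair();
translate([442, -484, 0]) stool();
translate([-477, 114, 0]) stool();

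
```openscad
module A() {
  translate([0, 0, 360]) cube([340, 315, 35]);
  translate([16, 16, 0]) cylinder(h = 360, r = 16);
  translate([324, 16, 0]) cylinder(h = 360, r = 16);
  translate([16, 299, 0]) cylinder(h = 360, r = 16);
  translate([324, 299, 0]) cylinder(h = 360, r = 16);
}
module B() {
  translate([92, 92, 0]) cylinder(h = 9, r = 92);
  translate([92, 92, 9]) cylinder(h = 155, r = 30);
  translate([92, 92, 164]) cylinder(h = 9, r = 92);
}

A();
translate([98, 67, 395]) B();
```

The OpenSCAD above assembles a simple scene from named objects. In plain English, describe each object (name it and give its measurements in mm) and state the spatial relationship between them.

A is a four-legged stool. The seat is a 340×315×35 mm slab whose top surface is at z = 395 mm; four round legs, each 32 mm in diameter, run from the floor (z = 0) to the underside of the seat, each leg's axis is inset half a diameter from the nearest pair of seat edges (so the leg's bounding box is flush with the corner).

B is a spool: two coaxial disc flanges of radius 92 mm and thickness 9 mm, joined by a core cylinder of radius 30 mm and height 155 mm. The lower flange rests on z = 0 and the three cylinders share a vertical axis.

The spool is on top of the stool.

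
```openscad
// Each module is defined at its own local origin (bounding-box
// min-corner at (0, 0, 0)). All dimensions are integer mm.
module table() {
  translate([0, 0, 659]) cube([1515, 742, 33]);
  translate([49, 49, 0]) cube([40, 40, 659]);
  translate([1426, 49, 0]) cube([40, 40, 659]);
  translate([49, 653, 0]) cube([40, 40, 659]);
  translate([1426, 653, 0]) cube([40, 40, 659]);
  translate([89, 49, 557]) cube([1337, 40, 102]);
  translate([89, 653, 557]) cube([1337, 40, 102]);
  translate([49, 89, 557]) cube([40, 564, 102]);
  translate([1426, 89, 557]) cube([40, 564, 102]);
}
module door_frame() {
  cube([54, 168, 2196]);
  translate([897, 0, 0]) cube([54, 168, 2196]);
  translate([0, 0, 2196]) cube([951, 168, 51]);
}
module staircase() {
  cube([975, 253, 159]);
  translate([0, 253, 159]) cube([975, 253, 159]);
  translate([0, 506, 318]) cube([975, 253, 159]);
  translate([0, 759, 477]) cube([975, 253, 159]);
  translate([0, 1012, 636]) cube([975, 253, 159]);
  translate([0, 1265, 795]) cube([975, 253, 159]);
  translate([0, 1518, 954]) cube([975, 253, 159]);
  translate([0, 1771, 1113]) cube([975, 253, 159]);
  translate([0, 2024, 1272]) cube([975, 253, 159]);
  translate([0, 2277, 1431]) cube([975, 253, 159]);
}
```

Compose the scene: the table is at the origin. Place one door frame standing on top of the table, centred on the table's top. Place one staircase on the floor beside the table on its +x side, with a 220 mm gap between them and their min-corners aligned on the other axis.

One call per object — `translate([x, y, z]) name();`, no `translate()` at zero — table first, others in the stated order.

table();
translate([282, 287, 692]) door_frame();
translate([1735, 0, 0]) staircase();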